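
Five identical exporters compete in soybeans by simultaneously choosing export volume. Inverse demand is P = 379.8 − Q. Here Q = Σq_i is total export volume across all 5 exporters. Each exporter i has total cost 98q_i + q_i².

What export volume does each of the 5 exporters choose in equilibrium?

35.225

A representative exporter's profit is π_i = q_i(379.8 − Q) − 98q_i − q_i², with Q = q_i + Σ_{j≠i} q_j.
First-order condition: 281.8 − 4q_i − Σ_{j≠i} q_j = 0.
In a symmetric equilibrium every exporter chooses the same q, so Σ_{j≠i} q_j = 4q. The condition becomes 281.8 − 8q = 0, giving q = 281.8/8 = 35.225.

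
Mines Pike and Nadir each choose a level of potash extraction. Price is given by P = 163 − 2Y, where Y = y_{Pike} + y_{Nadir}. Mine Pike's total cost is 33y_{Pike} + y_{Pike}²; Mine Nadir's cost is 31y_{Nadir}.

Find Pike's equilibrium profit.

Mine Pike's profit: π = y_{Pike}(163 − 2(y_{Pike} + y_{Nadir})) − 33y_{Pike} − y_{Pike}².
∂π/∂y_{Pike} = 130 − 6y_{Pike} − 2y_{Nadir} = 0, so y_{Pike} = 65/3 − (1/3)y_{Nadir}.
For Nadir: ∂π/∂y_{Nadir} = 132 − 4y_{Nadir} − 2y_{Pike} = 0 ⇒ y_{Nadir} = 33 − 0.5y_{Pike}.
Substituting the second reaction function into the first: y_{Pike} = 65/3 − (1/3)(33 − 0.5y_{Pike}), which gives (5/6)y_{Pike} = 32/3 ⇒ y_{Pike} = 12.8.
Then y_{Nadir} = 33 − 0.5·12.8 = 26.6.
Price P = 163 − 2·39.4 = 84.2.
Pike's profit: (84.2 − 33)·12.8 − (12.8)² = 491.52.

491.52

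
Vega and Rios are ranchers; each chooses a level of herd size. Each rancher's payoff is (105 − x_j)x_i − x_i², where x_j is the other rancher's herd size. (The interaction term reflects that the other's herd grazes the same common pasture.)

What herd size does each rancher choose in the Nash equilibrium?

Vega's payoff is (105 − x_R)x_V − x_V².
∂π/∂x_V = 105 − x_R − 2x_V = 0, so x_V = 52.5 − 0.5x_R.
By symmetry x_R = x_V; substituting into the reaction function, 1.5x_V = 52.5 and x_V = 35.

35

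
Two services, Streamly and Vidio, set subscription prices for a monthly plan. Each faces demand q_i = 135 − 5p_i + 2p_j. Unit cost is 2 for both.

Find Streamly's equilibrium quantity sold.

80.625

Streamly's profit: π = (p_{Streamly} − 2)(135 − 5p_{Streamly} + 2p_{Vidio}).
∂π/∂p_{Streamly} = 145 − 10p_{Streamly} + 2p_{Vidio} = 0 ⇒ p_{Streamly} = 14.5 + 0.2p_{Vidio}.
By symmetry p_{Vidio} = p_{Streamly}; substituting into the reaction function, 0.8p_{Streamly} = 14.5 and p_{Streamly} = 18.125.
q_{Streamly} = 135 − 5·18.125 + 2·18.125 = 80.625.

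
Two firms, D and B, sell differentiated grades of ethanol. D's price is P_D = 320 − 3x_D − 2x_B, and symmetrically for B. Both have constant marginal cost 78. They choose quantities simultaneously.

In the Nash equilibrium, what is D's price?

Firm D's profit: π = x_D(320 − 3x_D − 2x_B) − 78x_D.
∂π/∂x_D = 242 − 6x_D − 2x_B = 0 ⇒ x_D = 121/3 − (1/3)x_B.
Setting x_D = x_B in the reaction function: x_D = 121/3 − (1/3)x_D, so x_D = (121/3) / (4/3) = 30.25.
P_D = 320 − 3·30.25 − 2·30.25 = 168.75.

168.75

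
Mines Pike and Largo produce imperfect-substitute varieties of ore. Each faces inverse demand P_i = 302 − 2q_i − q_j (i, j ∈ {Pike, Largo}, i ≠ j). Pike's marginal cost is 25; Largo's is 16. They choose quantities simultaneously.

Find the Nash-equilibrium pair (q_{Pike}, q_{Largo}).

54.8, 57.8

Mine Pike's profit: π = q_{Pike}(302 − 2q_{Pike} − q_{Largo}) − 25q_{Pike}.
∂π/∂q_{Pike} = 277 − 4q_{Pike} − q_{Largo} = 0 ⇒ q_{Pike} = 69.25 − 0.25q_{Largo}.
Similarly q_{Largo} = 71.5 − 0.25q_{Pike}.
Substituting the second reaction function into the first: q_{Pike} = 69.25 − 0.25(71.5 − 0.25q_{Pike}), which gives 0.9375q_{Pike} = 51.375 ⇒ q_{Pike} = 54.8.
Then q_{Largo} = 71.5 − 0.25·54.8 = 57.8.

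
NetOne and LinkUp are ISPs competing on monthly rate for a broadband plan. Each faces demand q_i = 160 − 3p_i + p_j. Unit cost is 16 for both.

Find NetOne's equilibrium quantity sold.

76.8

NetOne's profit: π = (p_{NetOne} − 16)(160 − 3p_{NetOne} + p_{LinkUp}).
∂π/∂p_{NetOne} = 208 − 6p_{NetOne} + p_{LinkUp} = 0 ⇒ p_{NetOne} = 104/3 + (1/6)p_{LinkUp}.
The game is symmetric, so in equilibrium p_{LinkUp} = p_{NetOne}: the reaction function gives (5/6)p_{NetOne} = 104/3, hence p_{NetOne} = 41.6.
q_{NetOne} = 160 − 3·41.6 + 41.6 = 76.8.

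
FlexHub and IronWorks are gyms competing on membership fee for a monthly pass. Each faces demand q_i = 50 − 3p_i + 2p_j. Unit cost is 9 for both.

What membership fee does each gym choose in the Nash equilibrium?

FlexHub's profit: π = (p_{FlexHub} − 9)(50 − 3p_{FlexHub} + 2p_{IronWorks}).
∂π/∂p_{FlexHub} = 77 − 6p_{FlexHub} + 2p_{IronWorks} = 0 ⇒ p_{FlexHub} = 77/6 + (1/3)p_{IronWorks}.
The game is symmetric, so in equilibrium p_{IronWorks} = p_{FlexHub}: the reaction function gives (2/3)p_{FlexHub} = 77/6, hence p_{FlexHub} = 19.25.

19.25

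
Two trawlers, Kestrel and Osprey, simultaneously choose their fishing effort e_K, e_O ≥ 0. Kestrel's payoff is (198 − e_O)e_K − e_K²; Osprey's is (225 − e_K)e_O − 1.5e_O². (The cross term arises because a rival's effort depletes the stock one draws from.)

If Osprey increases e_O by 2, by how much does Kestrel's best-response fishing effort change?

Expanding Kestrel's payoff: 198e_K − e_Oe_K − e_K².
∂π/∂e_K = 198 − e_O − 2e_K = 0, so e_K = 99 − 0.5e_O.
The reaction-function slope is −0.5, so a 2-unit rise in e_O moves e_K by −0.5 × 2 = −1. Kestrel's best response falls — the actions are strategic substitutes.

-1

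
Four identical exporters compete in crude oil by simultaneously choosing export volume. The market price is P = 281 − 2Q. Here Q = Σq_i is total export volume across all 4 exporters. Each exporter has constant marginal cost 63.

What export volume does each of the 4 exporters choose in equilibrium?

A representative exporter's profit is π_i = q_i(281 − 2Q) − 63q_i, with Q = q_i + Σ_{j≠i} q_j.
First-order condition: 218 − 4q_i − 2Σ_{j≠i} q_j = 0.
With identical exporters, set every q_j = q: then 218 − 4q − 6q = 0, i.e. q = 218/10 = 21.8.

21.8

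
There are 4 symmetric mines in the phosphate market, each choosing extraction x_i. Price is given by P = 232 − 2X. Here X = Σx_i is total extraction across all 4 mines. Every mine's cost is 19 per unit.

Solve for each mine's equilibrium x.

21.3

A representative mine's profit is π_i = x_i(232 − 2X) − 19x_i, with X = x_i + Σ_{j≠i} x_j.
First-order condition: 213 − 4x_i − 2Σ_{j≠i} x_j = 0.
Imposing symmetry (x_j = x for all j) turns Σ_{j≠i} x_j into 3x, so 213 = 10x and x = 21.3.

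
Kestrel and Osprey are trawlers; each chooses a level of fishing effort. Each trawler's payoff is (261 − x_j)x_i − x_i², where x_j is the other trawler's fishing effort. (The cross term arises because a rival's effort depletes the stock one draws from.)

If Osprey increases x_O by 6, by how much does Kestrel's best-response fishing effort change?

-3

Kestrel's payoff is (261 − x_O)x_K − x_K².
∂π/∂x_K = 261 − x_O − 2x_K = 0, so x_K = 130.5 − 0.5x_O.
The reaction-function slope is −0.5, so a 6-unit rise in x_O moves x_K by −0.5 × 6 = −3. Kestrel's best response falls — the actions are strategic substitutes.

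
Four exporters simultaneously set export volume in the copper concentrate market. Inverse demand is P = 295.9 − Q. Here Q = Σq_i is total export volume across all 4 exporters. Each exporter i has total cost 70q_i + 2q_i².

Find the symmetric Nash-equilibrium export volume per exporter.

A representative exporter's profit is π_i = q_i(295.9 − Q) − 70q_i − 2q_i², with Q = q_i + Σ_{j≠i} q_j.
First-order condition: 225.9 − 6q_i − Σ_{j≠i} q_j = 0.
With identical exporters, set every q_j = q: then 225.9 − 6q − 3q = 0, i.e. q = 225.9/9 = 25.1.

25.1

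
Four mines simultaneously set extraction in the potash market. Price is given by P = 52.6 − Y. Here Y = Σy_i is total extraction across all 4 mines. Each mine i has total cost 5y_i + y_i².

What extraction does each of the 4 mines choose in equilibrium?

A representative mine's profit is π_i = y_i(52.6 − Y) − 5y_i − y_i², with Y = y_i + Σ_{j≠i} y_j.
First-order condition: 47.6 − 4y_i − Σ_{j≠i} y_j = 0.
With identical mines, set every y_j = y: then 47.6 − 4y − 3y = 0, i.e. y = 47.6/7 = 6.8.

6.8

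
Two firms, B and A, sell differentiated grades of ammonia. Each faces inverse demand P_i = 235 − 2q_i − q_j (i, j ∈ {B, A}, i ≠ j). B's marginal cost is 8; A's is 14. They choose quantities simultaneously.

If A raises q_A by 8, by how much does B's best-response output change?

-2

Firm B's profit: π = q_B(235 − 2q_B − q_A) − 8q_B.
∂π/∂q_B = 227 − 4q_B − q_A = 0 ⇒ q_B = 56.75 − 0.25q_A.
The reaction-function slope is −0.25, so an 8-unit rise in q_A moves q_B by −0.25 × 8 = −2. B's best response falls — the actions are strategic substitutes.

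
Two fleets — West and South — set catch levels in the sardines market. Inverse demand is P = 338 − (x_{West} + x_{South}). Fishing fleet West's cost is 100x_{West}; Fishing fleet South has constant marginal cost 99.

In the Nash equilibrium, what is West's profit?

6241

Fishing fleet West's profit: π = x_{West}(338 − (x_{West} + x_{South})) − 100x_{West}.
∂π/∂x_{West} = 238 − 2x_{West} − x_{South} = 0, so x_{West} = 119 − 0.5x_{South}.
By the same steps for South: x_{South} = 119.5 − 0.5x_{West}.
Solving the two reaction functions simultaneously: (1 − (−0.5)(−0.5))x_{West} = 119 − 0.5·119.5, so 0.75x_{West} = 59.25 and x_{West} = 79.
Then x_{South} = 119.5 − 0.5·79 = 80.
Price P = 338 − 159 = 179.
West's profit: (179 − 100)·79 = 6241.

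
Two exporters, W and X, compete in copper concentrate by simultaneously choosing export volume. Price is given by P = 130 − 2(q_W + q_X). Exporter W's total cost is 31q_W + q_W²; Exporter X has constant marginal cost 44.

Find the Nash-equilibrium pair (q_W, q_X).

Exporter W's profit: π = q_W(130 − 2(q_W + q_X)) − 31q_W − q_W².
∂π/∂q_W = 99 − 6q_W − 2q_X = 0, so q_W = 16.5 − (1/3)q_X.
For X: ∂π/∂q_X = 86 − 4q_X − 2q_W = 0 ⇒ q_X = 21.5 − 0.5q_W.
Solving the two reaction functions simultaneously: (1 − (−1/3)(−0.5))q_W = 16.5 − (1/3)·21.5, so (5/6)q_W = 28/3 and q_W = 11.2.
Then q_X = 21.5 − 0.5·11.2 = 15.9.

11.2, 15.9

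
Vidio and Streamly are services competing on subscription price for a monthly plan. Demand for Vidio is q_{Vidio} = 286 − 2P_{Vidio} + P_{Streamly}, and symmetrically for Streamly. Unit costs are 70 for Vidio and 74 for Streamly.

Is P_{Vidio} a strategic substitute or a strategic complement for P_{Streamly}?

Vidio's profit: π = (P_{Vidio} − 70)(286 − 2P_{Vidio} + P_{Streamly}).
∂π/∂P_{Vidio} = 426 − 4P_{Vidio} + P_{Streamly} = 0 ⇒ P_{Vidio} = 106.5 + 0.25P_{Streamly}.
The best-response slope dP_{Vidio}/dP_{Streamly} = 0.25 > 0: the reaction function is upward-sloping, so the choices are strategic complements.

strategic complements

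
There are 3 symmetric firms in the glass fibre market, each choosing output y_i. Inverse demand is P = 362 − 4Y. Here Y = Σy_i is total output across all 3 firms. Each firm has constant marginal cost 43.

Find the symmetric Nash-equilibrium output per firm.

A representative firm's profit is π_i = y_i(362 − 4Y) − 43y_i, with Y = y_i + Σ_{j≠i} y_j.
First-order condition: 319 − 8y_i − 4Σ_{j≠i} y_j = 0.
Imposing symmetry (y_j = y for all j) turns Σ_{j≠i} y_j into 2y, so 319 = 16y and y = 19.9375.

19.9375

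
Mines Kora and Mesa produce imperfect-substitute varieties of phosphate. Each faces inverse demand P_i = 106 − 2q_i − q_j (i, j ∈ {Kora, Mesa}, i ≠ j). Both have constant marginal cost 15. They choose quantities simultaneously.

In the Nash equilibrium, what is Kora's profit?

Mine Kora's profit: π = q_{Kora}(106 − 2q_{Kora} − q_{Mesa}) − 15q_{Kora}.
∂π/∂q_{Kora} = 91 − 4q_{Kora} − q_{Mesa} = 0 ⇒ q_{Kora} = 22.75 − 0.25q_{Mesa}.
The game is symmetric, so in equilibrium q_{Mesa} = q_{Kora}: the reaction function gives 1.25q_{Kora} = 22.75, hence q_{Kora} = 18.2.
P_{Kora} = 106 − 2·18.2 − 18.2 = 51.4.
Profit = (51.4 − 15)·18.2 = 662.48.

662.48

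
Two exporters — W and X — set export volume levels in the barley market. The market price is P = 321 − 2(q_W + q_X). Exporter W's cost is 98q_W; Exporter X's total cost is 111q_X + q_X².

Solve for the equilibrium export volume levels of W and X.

Exporter W's profit: π = q_W(321 − 2(q_W + q_X)) − 98q_W.
∂π/∂q_W = 223 − 4q_W − 2q_X = 0, so q_W = 55.75 − 0.5q_X.
For X: ∂π/∂q_X = 210 − 6q_X − 2q_W = 0 ⇒ q_X = 35 − (1/3)q_W.
Plugging q_X into W's best response: q_W = 55.75 − 0.5(35 − (1/3)q_W) ⇒ (5/6)q_W = 38.25, so q_W = 45.9.
Then q_X = 35 − (1/3)·45.9 = 19.7.

45.9, 19.7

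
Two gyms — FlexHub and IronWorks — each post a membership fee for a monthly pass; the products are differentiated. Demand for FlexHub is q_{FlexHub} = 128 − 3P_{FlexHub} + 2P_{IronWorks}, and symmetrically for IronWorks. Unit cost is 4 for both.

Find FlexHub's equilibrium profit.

2883

FlexHub's profit: π = (P_{FlexHub} − 4)(128 − 3P_{FlexHub} + 2P_{IronWorks}).
∂π/∂P_{FlexHub} = 140 − 6P_{FlexHub} + 2P_{IronWorks} = 0 ⇒ P_{FlexHub} = 70/3 + (1/3)P_{IronWorks}.
The game is symmetric, so in equilibrium P_{IronWorks} = P_{FlexHub}: the reaction function gives (2/3)P_{FlexHub} = 70/3, hence P_{FlexHub} = 35.
q_{FlexHub} = 128 − 3·35 + 2·35 = 93.
Profit = (35 − 4)·93 = 2883.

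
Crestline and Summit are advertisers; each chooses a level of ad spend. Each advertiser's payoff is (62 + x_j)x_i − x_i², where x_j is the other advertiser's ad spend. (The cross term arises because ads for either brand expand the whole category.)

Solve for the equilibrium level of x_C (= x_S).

62

Crestline's payoff is (62 + x_S)x_C − x_C².
∂π/∂x_C = 62 + x_S − 2x_C = 0, so x_C = 31 + 0.5x_S.
The game is symmetric, so in equilibrium x_S = x_C: the reaction function gives 0.5x_C = 31, hence x_C = 62.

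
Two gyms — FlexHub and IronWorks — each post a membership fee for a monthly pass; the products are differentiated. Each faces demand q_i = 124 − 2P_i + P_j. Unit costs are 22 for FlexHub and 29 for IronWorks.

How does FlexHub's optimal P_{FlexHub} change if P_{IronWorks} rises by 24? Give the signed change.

FlexHub's profit: π = (P_{FlexHub} − 22)(124 − 2P_{FlexHub} + P_{IronWorks}).
∂π/∂P_{FlexHub} = 168 − 4P_{FlexHub} + P_{IronWorks} = 0 ⇒ P_{FlexHub} = 42 + 0.25P_{IronWorks}.
The reaction-function slope is 0.25, so a 24-unit rise in P_{IronWorks} moves P_{FlexHub} by 0.25 × 24 = 6. FlexHub's best response rises — the actions are strategic complements.

6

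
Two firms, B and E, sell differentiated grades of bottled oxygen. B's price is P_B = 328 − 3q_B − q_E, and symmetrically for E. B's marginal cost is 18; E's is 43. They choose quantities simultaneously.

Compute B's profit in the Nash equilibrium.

6075

Firm B's profit: π = q_B(328 − 3q_B − q_E) − 18q_B.
∂π/∂q_B = 310 − 6q_B − q_E = 0 ⇒ q_B = 155/3 − (1/6)q_E.
Similarly q_E = 47.5 − (1/6)q_B.
Plugging q_E into B's best response: q_B = 155/3 − (1/6)(47.5 − (1/6)q_B) ⇒ (35/36)q_B = 43.75, so q_B = 45.
Then q_E = 47.5 − (1/6)·45 = 40.
P_B = 328 − 3·45 − 40 = 153.
Profit = (153 − 18)·45 = 6075.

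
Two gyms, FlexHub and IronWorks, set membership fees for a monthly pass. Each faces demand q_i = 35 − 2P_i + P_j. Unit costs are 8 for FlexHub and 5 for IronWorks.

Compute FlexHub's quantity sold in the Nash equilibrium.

FlexHub's profit: π = (P_{FlexHub} − 8)(35 − 2P_{FlexHub} + P_{IronWorks}).
∂π/∂P_{FlexHub} = 51 − 4P_{FlexHub} + P_{IronWorks} = 0 ⇒ P_{FlexHub} = 12.75 + 0.25P_{IronWorks}.
Similarly P_{IronWorks} = 11.25 + 0.25P_{FlexHub}.
Solving the two reaction functions simultaneously: (1 − (0.25)(0.25))P_{FlexHub} = 12.75 + 0.25·11.25, so 0.9375P_{FlexHub} = 15.5625 and P_{FlexHub} = 16.6.
Then P_{IronWorks} = 11.25 + 0.25·16.6 = 15.4.
q_{FlexHub} = 35 − 2·16.6 + 15.4 = 17.2.

17.2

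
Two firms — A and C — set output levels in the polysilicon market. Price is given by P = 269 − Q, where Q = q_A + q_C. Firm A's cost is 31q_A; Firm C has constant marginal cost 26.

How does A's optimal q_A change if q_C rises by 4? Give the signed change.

Firm A's profit: π = q_A(269 − (q_A + q_C)) − 31q_A.
∂π/∂q_A = 238 − 2q_A − q_C = 0, so q_A = 119 − 0.5q_C.
The reaction-function slope is −0.5, so a 4-unit rise in q_C moves q_A by −0.5 × 4 = −2. A's best response falls — the actions are strategic substitutes.

-2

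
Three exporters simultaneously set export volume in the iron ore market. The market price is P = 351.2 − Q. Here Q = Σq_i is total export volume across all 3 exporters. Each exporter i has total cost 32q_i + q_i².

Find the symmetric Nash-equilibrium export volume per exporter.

53.2

A representative exporter's profit is π_i = q_i(351.2 − Q) − 32q_i − q_i², with Q = q_i + Σ_{j≠i} q_j.
First-order condition: 319.2 − 4q_i − Σ_{j≠i} q_j = 0.
Imposing symmetry (q_j = q for all j) turns Σ_{j≠i} q_j into 2q, so 319.2 = 6q and q = 53.2.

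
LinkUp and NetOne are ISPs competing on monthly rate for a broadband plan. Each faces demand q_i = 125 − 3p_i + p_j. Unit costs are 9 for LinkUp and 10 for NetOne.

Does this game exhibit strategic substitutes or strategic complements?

strategic complements

LinkUp's profit: π = (p_{LinkUp} − 9)(125 − 3p_{LinkUp} + p_{NetOne}).
∂π/∂p_{LinkUp} = 152 − 6p_{LinkUp} + p_{NetOne} = 0 ⇒ p_{LinkUp} = 76/3 + (1/6)p_{NetOne}.
The best-response slope dp_{LinkUp}/dp_{NetOne} = 1/6 > 0: the reaction function is upward-sloping, so the choices are strategic complements.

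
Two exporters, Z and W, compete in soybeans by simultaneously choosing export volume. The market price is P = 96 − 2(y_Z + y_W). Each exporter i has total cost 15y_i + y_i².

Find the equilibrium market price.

Exporter Z's profit: π = y_Z(96 − 2(y_Z + y_W)) − 15y_Z − y_Z².
∂π/∂y_Z = 81 − 6y_Z − 2y_W = 0, so y_Z = 13.5 − (1/3)y_W.
By symmetry y_W = y_Z; substituting into the reaction function, (4/3)y_Z = 13.5 and y_Z = 10.125.
Equilibrium price: P = 96 − 2·20.25 = 55.5.

55.5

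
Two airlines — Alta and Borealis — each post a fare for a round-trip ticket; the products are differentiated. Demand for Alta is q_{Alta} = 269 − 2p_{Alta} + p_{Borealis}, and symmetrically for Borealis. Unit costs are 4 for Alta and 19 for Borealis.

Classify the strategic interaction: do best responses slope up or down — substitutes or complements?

strategic complements

Alta's profit: π = (p_{Alta} − 4)(269 − 2p_{Alta} + p_{Borealis}).
∂π/∂p_{Alta} = 277 − 4p_{Alta} + p_{Borealis} = 0 ⇒ p_{Alta} = 69.25 + 0.25p_{Borealis}.
The best-response slope dp_{Alta}/dp_{Borealis} = 0.25 > 0: the reaction function is upward-sloping, so the choices are strategic complements.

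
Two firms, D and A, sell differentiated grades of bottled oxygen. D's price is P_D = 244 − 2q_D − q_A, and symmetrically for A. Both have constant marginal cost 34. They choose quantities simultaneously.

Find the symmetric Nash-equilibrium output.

Firm D's profit: π = q_D(244 − 2q_D − q_A) − 34q_D.
∂π/∂q_D = 210 − 4q_D − q_A = 0 ⇒ q_D = 52.5 − 0.25q_A.
By symmetry q_A = q_D; substituting into the reaction function, 1.25q_D = 52.5 and q_D = 42.

42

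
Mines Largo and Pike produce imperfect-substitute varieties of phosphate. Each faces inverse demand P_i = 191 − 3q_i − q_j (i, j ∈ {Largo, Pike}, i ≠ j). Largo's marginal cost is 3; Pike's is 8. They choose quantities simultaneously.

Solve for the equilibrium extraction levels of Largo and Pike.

27, 26

Mine Largo's profit: π = q_{Largo}(191 − 3q_{Largo} − q_{Pike}) − 3q_{Largo}.
∂π/∂q_{Largo} = 188 − 6q_{Largo} − q_{Pike} = 0 ⇒ q_{Largo} = 94/3 − (1/6)q_{Pike}.
Similarly q_{Pike} = 30.5 − (1/6)q_{Largo}.
Plugging q_{Pike} into Largo's best response: q_{Largo} = 94/3 − (1/6)(30.5 − (1/6)q_{Largo}) ⇒ (35/36)q_{Largo} = 26.25, so q_{Largo} = 27.
Then q_{Pike} = 30.5 − (1/6)·27 = 26.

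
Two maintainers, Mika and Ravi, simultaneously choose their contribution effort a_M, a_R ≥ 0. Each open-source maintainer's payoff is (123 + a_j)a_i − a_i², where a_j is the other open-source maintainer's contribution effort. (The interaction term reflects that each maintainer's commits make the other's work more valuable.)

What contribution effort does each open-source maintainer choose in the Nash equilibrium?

123

Mika's payoff is (123 + a_R)a_M − a_M².
∂π/∂a_M = 123 + a_R − 2a_M = 0, so a_M = 61.5 + 0.5a_R.
Setting a_M = a_R in the reaction function: a_M = 61.5 + 0.5a_M, so a_M = 61.5 / 0.5 = 123.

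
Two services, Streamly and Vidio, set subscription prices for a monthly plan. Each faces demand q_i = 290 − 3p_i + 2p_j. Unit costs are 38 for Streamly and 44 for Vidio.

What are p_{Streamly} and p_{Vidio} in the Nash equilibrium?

Streamly's profit: π = (p_{Streamly} − 38)(290 − 3p_{Streamly} + 2p_{Vidio}).
∂π/∂p_{Streamly} = 404 − 6p_{Streamly} + 2p_{Vidio} = 0 ⇒ p_{Streamly} = 202/3 + (1/3)p_{Vidio}.
Similarly p_{Vidio} = 211/3 + (1/3)p_{Streamly}.
Substituting the second reaction function into the first: p_{Streamly} = 202/3 + (1/3)(211/3 + (1/3)p_{Streamly}), which gives (8/9)p_{Streamly} = 817/9 ⇒ p_{Streamly} = 102.125.
Then p_{Vidio} = 211/3 + (1/3)·102.125 = 104.375.

102.125, 104.375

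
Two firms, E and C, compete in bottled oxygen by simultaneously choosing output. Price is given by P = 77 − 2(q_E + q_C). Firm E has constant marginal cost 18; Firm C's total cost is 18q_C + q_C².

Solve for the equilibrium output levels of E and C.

11.8, 5.9

Firm E's profit: π = q_E(77 − 2(q_E + q_C)) − 18q_E.
∂π/∂q_E = 59 − 4q_E − 2q_C = 0, so q_E = 14.75 − 0.5q_C.
For C: ∂π/∂q_C = 59 − 6q_C − 2q_E = 0 ⇒ q_C = 59/6 − (1/3)q_E.
Plugging q_C into E's best response: q_E = 14.75 − 0.5(59/6 − (1/3)q_E) ⇒ (5/6)q_E = 59/6, so q_E = 11.8.
Then q_C = 59/6 − (1/3)·11.8 = 5.9.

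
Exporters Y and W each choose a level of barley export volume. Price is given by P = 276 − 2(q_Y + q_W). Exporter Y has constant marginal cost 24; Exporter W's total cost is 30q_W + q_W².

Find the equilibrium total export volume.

75

Exporter Y's profit: π = q_Y(276 − 2(q_Y + q_W)) − 24q_Y.
∂π/∂q_Y = 252 − 4q_Y − 2q_W = 0, so q_Y = 63 − 0.5q_W.
For W: ∂π/∂q_W = 246 − 6q_W − 2q_Y = 0 ⇒ q_W = 41 − (1/3)q_Y.
Solving the two reaction functions simultaneously: (1 − (−0.5)(−1/3))q_Y = 63 − 0.5·41, so (5/6)q_Y = 42.5 and q_Y = 51.
Then q_W = 41 − (1/3)·51 = 24.
Total export volume: 51 + 24 = 75.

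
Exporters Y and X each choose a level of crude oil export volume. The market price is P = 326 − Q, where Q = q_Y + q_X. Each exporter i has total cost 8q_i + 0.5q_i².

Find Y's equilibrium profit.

9480.375

Exporter Y's profit: π = q_Y(326 − (q_Y + q_X)) − 8q_Y − 0.5q_Y².
∂π/∂q_Y = 318 − 3q_Y − q_X = 0, so q_Y = 106 − (1/3)q_X.
Setting q_Y = q_X in the reaction function: q_Y = 106 − (1/3)q_Y, so q_Y = 106 / (4/3) = 79.5.
Price P = 326 − 159 = 167.
Y's profit: (167 − 8)·79.5 − 0.5(79.5)² = 9480.375.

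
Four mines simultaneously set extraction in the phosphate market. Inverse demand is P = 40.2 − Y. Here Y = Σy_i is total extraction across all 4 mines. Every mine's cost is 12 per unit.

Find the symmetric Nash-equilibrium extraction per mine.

5.64

A representative mine's profit is π_i = y_i(40.2 − Y) − 12y_i, with Y = y_i + Σ_{j≠i} y_j.
First-order condition: 28.2 − 2y_i − Σ_{j≠i} y_j = 0.
Imposing symmetry (y_j = y for all j) turns Σ_{j≠i} y_j into 3y, so 28.2 = 5y and y = 5.64.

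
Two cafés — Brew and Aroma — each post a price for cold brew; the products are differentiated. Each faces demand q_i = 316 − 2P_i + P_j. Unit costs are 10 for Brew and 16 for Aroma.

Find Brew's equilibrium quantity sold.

205.6

Brew's profit: π = (P_{Brew} − 10)(316 − 2P_{Brew} + P_{Aroma}).
∂π/∂P_{Brew} = 336 − 4P_{Brew} + P_{Aroma} = 0 ⇒ P_{Brew} = 84 + 0.25P_{Aroma}.
Similarly P_{Aroma} = 87 + 0.25P_{Brew}.
Solving the two reaction functions simultaneously: (1 − (0.25)(0.25))P_{Brew} = 84 + 0.25·87, so 0.9375P_{Brew} = 105.75 and P_{Brew} = 112.8.
Then P_{Aroma} = 87 + 0.25·112.8 = 115.2.
q_{Brew} = 316 − 2·112.8 + 115.2 = 205.6.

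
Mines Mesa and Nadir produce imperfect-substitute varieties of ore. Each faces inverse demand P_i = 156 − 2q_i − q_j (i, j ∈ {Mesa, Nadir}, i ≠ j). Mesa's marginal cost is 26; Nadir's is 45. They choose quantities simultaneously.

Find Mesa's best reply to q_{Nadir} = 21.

27.25

Mine Mesa's profit: π = q_{Mesa}(156 − 2q_{Mesa} − q_{Nadir}) − 26q_{Mesa}.
∂π/∂q_{Mesa} = 130 − 4q_{Mesa} − q_{Nadir} = 0 ⇒ q_{Mesa} = 32.5 − 0.25q_{Nadir}.
At q_{Nadir} = 21: q_{Mesa} = 32.5 − 0.25·21 = 27.25.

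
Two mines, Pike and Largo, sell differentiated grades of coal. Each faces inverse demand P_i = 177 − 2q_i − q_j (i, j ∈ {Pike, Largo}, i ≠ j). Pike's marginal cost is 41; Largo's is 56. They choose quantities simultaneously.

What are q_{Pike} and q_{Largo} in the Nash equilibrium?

Mine Pike's profit: π = q_{Pike}(177 − 2q_{Pike} − q_{Largo}) − 41q_{Pike}.
∂π/∂q_{Pike} = 136 − 4q_{Pike} − q_{Largo} = 0 ⇒ q_{Pike} = 34 − 0.25q_{Largo}.
Similarly q_{Largo} = 30.25 − 0.25q_{Pike}.
Solving the two reaction functions simultaneously: (1 − (−0.25)(−0.25))q_{Pike} = 34 − 0.25·30.25, so 0.9375q_{Pike} = 26.4375 and q_{Pike} = 28.2.
Then q_{Largo} = 30.25 − 0.25·28.2 = 23.2.

28.2, 23.2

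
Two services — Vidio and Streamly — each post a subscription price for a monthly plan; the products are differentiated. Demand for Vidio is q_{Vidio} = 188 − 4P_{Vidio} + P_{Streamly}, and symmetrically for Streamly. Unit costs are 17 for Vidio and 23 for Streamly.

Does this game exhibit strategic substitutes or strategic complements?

strategic complements

Vidio's profit: π = (P_{Vidio} − 17)(188 − 4P_{Vidio} + P_{Streamly}).
∂π/∂P_{Vidio} = 256 − 8P_{Vidio} + P_{Streamly} = 0 ⇒ P_{Vidio} = 32 + 0.125P_{Streamly}.
The best-response slope dP_{Vidio}/dP_{Streamly} = 0.125 > 0: the reaction function is upward-sloping, so the choices are strategic complements.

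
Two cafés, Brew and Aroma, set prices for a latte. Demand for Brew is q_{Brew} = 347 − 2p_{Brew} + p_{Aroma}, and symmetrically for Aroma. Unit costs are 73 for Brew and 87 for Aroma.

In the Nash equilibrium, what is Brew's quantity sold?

186.4

Brew's profit: π = (p_{Brew} − 73)(347 − 2p_{Brew} + p_{Aroma}).
∂π/∂p_{Brew} = 493 − 4p_{Brew} + p_{Aroma} = 0 ⇒ p_{Brew} = 123.25 + 0.25p_{Aroma}.
Similarly p_{Aroma} = 130.25 + 0.25p_{Brew}.
Solving the two reaction functions simultaneously: (1 − (0.25)(0.25))p_{Brew} = 123.25 + 0.25·130.25, so 0.9375p_{Brew} = 155.8125 and p_{Brew} = 166.2.
Then p_{Aroma} = 130.25 + 0.25·166.2 = 171.8.
q_{Brew} = 347 − 2·166.2 + 171.8 = 186.4.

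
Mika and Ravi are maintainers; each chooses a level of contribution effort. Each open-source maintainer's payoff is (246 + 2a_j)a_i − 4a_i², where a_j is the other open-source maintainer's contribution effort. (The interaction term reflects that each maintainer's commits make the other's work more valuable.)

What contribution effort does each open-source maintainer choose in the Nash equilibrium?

Mika's payoff is (246 + 2a_R)a_M − 4a_M².
∂π/∂a_M = 246 + 2a_R − 8a_M = 0, so a_M = 30.75 + 0.25a_R.
By symmetry a_R = a_M; substituting into the reaction function, 0.75a_M = 30.75 and a_M = 41.

41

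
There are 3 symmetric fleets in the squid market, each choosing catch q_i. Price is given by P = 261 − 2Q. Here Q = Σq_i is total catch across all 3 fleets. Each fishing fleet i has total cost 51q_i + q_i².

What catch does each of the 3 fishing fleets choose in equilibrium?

21

A representative fishing fleet's profit is π_i = q_i(261 − 2Q) − 51q_i − q_i², with Q = q_i + Σ_{j≠i} q_j.
First-order condition: 210 − 6q_i − 2Σ_{j≠i} q_j = 0.
With identical fishing fleets, set every q_j = q: then 210 − 6q − 4q = 0, i.e. q = 210/10 = 21.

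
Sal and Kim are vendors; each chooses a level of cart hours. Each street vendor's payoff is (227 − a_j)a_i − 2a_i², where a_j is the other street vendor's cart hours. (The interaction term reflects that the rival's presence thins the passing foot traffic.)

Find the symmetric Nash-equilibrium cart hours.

45.4

Sal's payoff is (227 − a_K)a_S − 2a_S².
∂π/∂a_S = 227 − a_K − 4a_S = 0, so a_S = 56.75 − 0.25a_K.
The game is symmetric, so in equilibrium a_K = a_S: the reaction function gives 1.25a_S = 56.75, hence a_S = 45.4.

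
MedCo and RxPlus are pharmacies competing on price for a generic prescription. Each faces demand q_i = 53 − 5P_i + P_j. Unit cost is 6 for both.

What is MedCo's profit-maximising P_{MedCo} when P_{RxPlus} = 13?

MedCo's profit: π = (P_{MedCo} − 6)(53 − 5P_{MedCo} + P_{RxPlus}).
∂π/∂P_{MedCo} = 83 − 10P_{MedCo} + P_{RxPlus} = 0 ⇒ P_{MedCo} = 8.3 + 0.1P_{RxPlus}.
At P_{RxPlus} = 13: P_{MedCo} = 8.3 + 0.1·13 = 9.6.

9.6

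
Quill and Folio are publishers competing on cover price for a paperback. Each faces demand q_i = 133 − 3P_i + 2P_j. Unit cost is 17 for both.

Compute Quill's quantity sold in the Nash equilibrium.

Quill's profit: π = (P_{Quill} − 17)(133 − 3P_{Quill} + 2P_{Folio}).
∂π/∂P_{Quill} = 184 − 6P_{Quill} + 2P_{Folio} = 0 ⇒ P_{Quill} = 92/3 + (1/3)P_{Folio}.
The game is symmetric, so in equilibrium P_{Folio} = P_{Quill}: the reaction function gives (2/3)P_{Quill} = 92/3, hence P_{Quill} = 46.
q_{Quill} = 133 − 3·46 + 2·46 = 87.

87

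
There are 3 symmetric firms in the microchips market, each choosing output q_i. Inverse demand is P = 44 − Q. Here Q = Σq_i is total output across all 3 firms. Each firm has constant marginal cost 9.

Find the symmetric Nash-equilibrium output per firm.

8.75

A representative firm's profit is π_i = q_i(44 − Q) − 9q_i, with Q = q_i + Σ_{j≠i} q_j.
First-order condition: 35 − 2q_i − Σ_{j≠i} q_j = 0.
With identical firms, set every q_j = q: then 35 − 2q − 2q = 0, i.e. q = 35/4 = 8.75.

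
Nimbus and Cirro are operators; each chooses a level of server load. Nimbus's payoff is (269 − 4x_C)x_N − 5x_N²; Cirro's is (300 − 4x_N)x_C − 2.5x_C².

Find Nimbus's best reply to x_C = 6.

Expanding Nimbus's payoff: 269x_N − 4x_Cx_N − 5x_N².
∂π/∂x_N = 269 − 4x_C − 10x_N = 0, so x_N = 26.9 − 0.4x_C.
At x_C = 6: x_N = 26.9 − 0.4·6 = 24.5.

24.5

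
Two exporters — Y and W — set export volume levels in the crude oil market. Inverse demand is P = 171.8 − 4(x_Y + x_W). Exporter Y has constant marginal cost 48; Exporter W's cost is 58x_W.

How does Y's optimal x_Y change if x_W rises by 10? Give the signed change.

-5

Exporter Y's profit: π = x_Y(171.8 − 4(x_Y + x_W)) − 48x_Y.
∂π/∂x_Y = 123.8 − 8x_Y − 4x_W = 0, so x_Y = 15.475 − 0.5x_W.
The reaction-function slope is −0.5, so a 10-unit rise in x_W moves x_Y by −0.5 × 10 = −5. Y's best response falls — the actions are strategic substitutes.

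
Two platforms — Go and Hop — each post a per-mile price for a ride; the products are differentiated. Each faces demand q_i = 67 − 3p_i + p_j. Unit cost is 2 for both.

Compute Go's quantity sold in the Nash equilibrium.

37.8

Go's profit: π = (p_{Go} − 2)(67 − 3p_{Go} + p_{Hop}).
∂π/∂p_{Go} = 73 − 6p_{Go} + p_{Hop} = 0 ⇒ p_{Go} = 73/6 + (1/6)p_{Hop}.
The game is symmetric, so in equilibrium p_{Hop} = p_{Go}: the reaction function gives (5/6)p_{Go} = 73/6, hence p_{Go} = 14.6.
q_{Go} = 67 − 3·14.6 + 14.6 = 37.8.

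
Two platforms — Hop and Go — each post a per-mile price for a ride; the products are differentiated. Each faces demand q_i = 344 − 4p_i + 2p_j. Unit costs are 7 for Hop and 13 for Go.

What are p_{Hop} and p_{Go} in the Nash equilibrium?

Hop's profit: π = (p_{Hop} − 7)(344 − 4p_{Hop} + 2p_{Go}).
∂π/∂p_{Hop} = 372 − 8p_{Hop} + 2p_{Go} = 0 ⇒ p_{Hop} = 46.5 + 0.25p_{Go}.
Similarly p_{Go} = 49.5 + 0.25p_{Hop}.
Plugging p_{Go} into Hop's best response: p_{Hop} = 46.5 + 0.25(49.5 + 0.25p_{Hop}) ⇒ 0.9375p_{Hop} = 58.875, so p_{Hop} = 62.8.
Then p_{Go} = 49.5 + 0.25·62.8 = 65.2.

62.8, 65.2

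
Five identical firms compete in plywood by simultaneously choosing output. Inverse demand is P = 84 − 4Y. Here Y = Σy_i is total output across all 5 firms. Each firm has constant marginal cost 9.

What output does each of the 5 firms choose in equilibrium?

3.125

A representative firm's profit is π_i = y_i(84 − 4Y) − 9y_i, with Y = y_i + Σ_{j≠i} y_j.
First-order condition: 75 − 8y_i − 4Σ_{j≠i} y_j = 0.
In a symmetric equilibrium every firm chooses the same y, so Σ_{j≠i} y_j = 4y. The condition becomes 75 − 24y = 0, giving y = 75/24 = 3.125.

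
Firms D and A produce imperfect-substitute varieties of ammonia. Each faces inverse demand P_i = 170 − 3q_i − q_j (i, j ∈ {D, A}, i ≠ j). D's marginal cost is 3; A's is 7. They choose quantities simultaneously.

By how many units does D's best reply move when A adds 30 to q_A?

Firm D's profit: π = q_D(170 − 3q_D − q_A) − 3q_D.
∂π/∂q_D = 167 − 6q_D − q_A = 0 ⇒ q_D = 167/6 − (1/6)q_A.
The reaction-function slope is −1/6, so a 30-unit rise in q_A moves q_D by −1/6 × 30 = −5. D's best response falls — the actions are strategic substitutes.

-5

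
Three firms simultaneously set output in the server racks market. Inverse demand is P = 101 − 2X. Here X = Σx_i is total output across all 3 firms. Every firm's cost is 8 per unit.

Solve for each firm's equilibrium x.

A representative firm's profit is π_i = x_i(101 − 2X) − 8x_i, with X = x_i + Σ_{j≠i} x_j.
First-order condition: 93 − 4x_i − 2Σ_{j≠i} x_j = 0.
With identical firms, set every x_j = x: then 93 − 4x − 4x = 0, i.e. x = 93/8 = 11.625.

11.625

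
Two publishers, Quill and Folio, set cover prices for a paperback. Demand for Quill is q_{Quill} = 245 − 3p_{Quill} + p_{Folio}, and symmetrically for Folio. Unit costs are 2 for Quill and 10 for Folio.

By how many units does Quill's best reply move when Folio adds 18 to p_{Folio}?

Quill's profit: π = (p_{Quill} − 2)(245 − 3p_{Quill} + p_{Folio}).
∂π/∂p_{Quill} = 251 − 6p_{Quill} + p_{Folio} = 0 ⇒ p_{Quill} = 251/6 + (1/6)p_{Folio}.
The reaction-function slope is 1/6, so an 18-unit rise in p_{Folio} moves p_{Quill} by 1/6 × 18 = 3. Quill's best response rises — the actions are strategic complements.

3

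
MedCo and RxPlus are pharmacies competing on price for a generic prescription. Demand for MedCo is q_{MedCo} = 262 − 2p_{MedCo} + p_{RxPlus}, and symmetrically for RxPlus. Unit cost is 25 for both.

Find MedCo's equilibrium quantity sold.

158

MedCo's profit: π = (p_{MedCo} − 25)(262 − 2p_{MedCo} + p_{RxPlus}).
∂π/∂p_{MedCo} = 312 − 4p_{MedCo} + p_{RxPlus} = 0 ⇒ p_{MedCo} = 78 + 0.25p_{RxPlus}.
The game is symmetric, so in equilibrium p_{RxPlus} = p_{MedCo}: the reaction function gives 0.75p_{MedCo} = 78, hence p_{MedCo} = 104.
q_{MedCo} = 262 − 2·104 + 104 = 158.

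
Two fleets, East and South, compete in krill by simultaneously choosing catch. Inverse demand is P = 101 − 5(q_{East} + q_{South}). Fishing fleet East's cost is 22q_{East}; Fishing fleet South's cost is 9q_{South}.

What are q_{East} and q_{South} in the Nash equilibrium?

Fishing fleet East's profit: π = q_{East}(101 − 5(q_{East} + q_{South})) − 22q_{East}.
∂π/∂q_{East} = 79 − 10q_{East} − 5q_{South} = 0, so q_{East} = 7.9 − 0.5q_{South}.
By the same steps for South: q_{South} = 9.2 − 0.5q_{East}.
Substituting the second reaction function into the first: q_{East} = 7.9 − 0.5(9.2 − 0.5q_{East}), which gives 0.75q_{East} = 3.3 ⇒ q_{East} = 4.4.
Then q_{South} = 9.2 − 0.5·4.4 = 7.

4.4, 7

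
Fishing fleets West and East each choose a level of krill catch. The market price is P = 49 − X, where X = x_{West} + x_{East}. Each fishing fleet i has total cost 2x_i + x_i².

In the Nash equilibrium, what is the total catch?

Fishing fleet West's profit: π = x_{West}(49 − (x_{West} + x_{East})) − 2x_{West} − x_{West}².
∂π/∂x_{West} = 47 − 4x_{West} − x_{East} = 0, so x_{West} = 11.75 − 0.25x_{East}.
Setting x_{West} = x_{East} in the reaction function: x_{West} = 11.75 − 0.25x_{West}, so x_{West} = 11.75 / 1.25 = 9.4.
Total catch: 9.4 + 9.4 = 18.8.

18.8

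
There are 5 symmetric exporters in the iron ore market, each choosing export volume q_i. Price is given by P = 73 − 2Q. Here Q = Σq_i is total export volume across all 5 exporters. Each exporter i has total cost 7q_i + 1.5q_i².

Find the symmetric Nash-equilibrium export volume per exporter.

4.4

A representative exporter's profit is π_i = q_i(73 − 2Q) − 7q_i − 1.5q_i², with Q = q_i + Σ_{j≠i} q_j.
First-order condition: 66 − 7q_i − 2Σ_{j≠i} q_j = 0.
Imposing symmetry (q_j = q for all j) turns Σ_{j≠i} q_j into 4q, so 66 = 15q and q = 4.4.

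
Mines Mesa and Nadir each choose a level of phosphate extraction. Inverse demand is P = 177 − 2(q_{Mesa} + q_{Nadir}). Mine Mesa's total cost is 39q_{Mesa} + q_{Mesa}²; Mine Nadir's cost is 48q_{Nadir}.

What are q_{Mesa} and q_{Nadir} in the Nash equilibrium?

Mine Mesa's profit: π = q_{Mesa}(177 − 2(q_{Mesa} + q_{Nadir})) − 39q_{Mesa} − q_{Mesa}².
∂π/∂q_{Mesa} = 138 − 6q_{Mesa} − 2q_{Nadir} = 0, so q_{Mesa} = 23 − (1/3)q_{Nadir}.
For Nadir: ∂π/∂q_{Nadir} = 129 − 4q_{Nadir} − 2q_{Mesa} = 0 ⇒ q_{Nadir} = 32.25 − 0.5q_{Mesa}.
Substituting the second reaction function into the first: q_{Mesa} = 23 − (1/3)(32.25 − 0.5q_{Mesa}), which gives (5/6)q_{Mesa} = 12.25 ⇒ q_{Mesa} = 14.7.
Then q_{Nadir} = 32.25 − 0.5·14.7 = 24.9.

14.7, 24.9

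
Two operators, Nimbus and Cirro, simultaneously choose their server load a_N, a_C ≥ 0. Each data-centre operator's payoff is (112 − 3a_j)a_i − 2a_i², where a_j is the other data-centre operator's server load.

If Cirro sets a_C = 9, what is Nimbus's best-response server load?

21.25

Nimbus's payoff is (112 − 3a_C)a_N − 2a_N².
∂π/∂a_N = 112 − 3a_C − 4a_N = 0, so a_N = 28 − 0.75a_C.
At a_C = 9: a_N = 28 − 0.75·9 = 21.25.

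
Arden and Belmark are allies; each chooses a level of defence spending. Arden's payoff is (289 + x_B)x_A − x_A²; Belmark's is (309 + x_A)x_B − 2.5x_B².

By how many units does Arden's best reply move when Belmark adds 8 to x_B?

4

Expanding Arden's payoff: 289x_A + x_Bx_A − x_A².
∂π/∂x_A = 289 + x_B − 2x_A = 0, so x_A = 144.5 + 0.5x_B.
The reaction-function slope is 0.5, so an 8-unit rise in x_B moves x_A by 0.5 × 8 = 4. Arden's best response rises — the actions are strategic complements.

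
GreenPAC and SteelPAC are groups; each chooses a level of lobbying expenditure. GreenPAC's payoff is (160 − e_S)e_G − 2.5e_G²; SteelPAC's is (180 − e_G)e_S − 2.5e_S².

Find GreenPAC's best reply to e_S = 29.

26.2

Expanding GreenPAC's payoff: 160e_G − e_Se_G − 2.5e_G².
∂π/∂e_G = 160 − e_S − 5e_G = 0, so e_G = 32 − 0.2e_S.
At e_S = 29: e_G = 32 − 0.2·29 = 26.2.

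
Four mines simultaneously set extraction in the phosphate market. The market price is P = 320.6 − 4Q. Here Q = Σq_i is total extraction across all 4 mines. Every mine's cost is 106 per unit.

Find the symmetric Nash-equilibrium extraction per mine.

10.73

A representative mine's profit is π_i = q_i(320.6 − 4Q) − 106q_i, with Q = q_i + Σ_{j≠i} q_j.
First-order condition: 214.6 − 8q_i − 4Σ_{j≠i} q_j = 0.
In a symmetric equilibrium every mine chooses the same q, so Σ_{j≠i} q_j = 3q. The condition becomes 214.6 − 20q = 0, giving q = 214.6/20 = 10.73.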